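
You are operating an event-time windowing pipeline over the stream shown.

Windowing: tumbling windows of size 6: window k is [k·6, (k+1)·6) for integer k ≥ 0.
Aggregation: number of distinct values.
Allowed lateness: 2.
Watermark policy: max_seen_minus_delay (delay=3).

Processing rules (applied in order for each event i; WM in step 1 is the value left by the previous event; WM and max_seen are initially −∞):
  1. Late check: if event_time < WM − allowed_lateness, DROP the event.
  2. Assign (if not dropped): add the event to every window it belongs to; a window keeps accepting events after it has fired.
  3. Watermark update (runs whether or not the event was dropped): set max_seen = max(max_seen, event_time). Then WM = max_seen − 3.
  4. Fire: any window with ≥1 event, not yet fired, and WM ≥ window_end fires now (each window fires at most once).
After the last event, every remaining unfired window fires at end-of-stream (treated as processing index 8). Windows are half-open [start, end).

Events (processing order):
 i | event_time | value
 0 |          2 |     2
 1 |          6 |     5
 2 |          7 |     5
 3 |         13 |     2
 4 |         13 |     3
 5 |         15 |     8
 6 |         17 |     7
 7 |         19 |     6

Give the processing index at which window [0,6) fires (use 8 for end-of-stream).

3

i=0 t=2 v=2: → [0,6); WM=-1
i=1 t=6 v=5: → [6,12); WM=3
i=2 t=7 v=5: → [6,12); WM=4
i=3 t=13 v=2: → [12,18); WM=10; [0,6) fires=1
i=4 t=13 v=3: → [12,18); WM=10
i=5 t=15 v=8: → [12,18); WM=12; [6,12) fires=1
i=6 t=17 v=7: → [12,18); WM=14
i=7 t=19 v=6: → [18,24); WM=16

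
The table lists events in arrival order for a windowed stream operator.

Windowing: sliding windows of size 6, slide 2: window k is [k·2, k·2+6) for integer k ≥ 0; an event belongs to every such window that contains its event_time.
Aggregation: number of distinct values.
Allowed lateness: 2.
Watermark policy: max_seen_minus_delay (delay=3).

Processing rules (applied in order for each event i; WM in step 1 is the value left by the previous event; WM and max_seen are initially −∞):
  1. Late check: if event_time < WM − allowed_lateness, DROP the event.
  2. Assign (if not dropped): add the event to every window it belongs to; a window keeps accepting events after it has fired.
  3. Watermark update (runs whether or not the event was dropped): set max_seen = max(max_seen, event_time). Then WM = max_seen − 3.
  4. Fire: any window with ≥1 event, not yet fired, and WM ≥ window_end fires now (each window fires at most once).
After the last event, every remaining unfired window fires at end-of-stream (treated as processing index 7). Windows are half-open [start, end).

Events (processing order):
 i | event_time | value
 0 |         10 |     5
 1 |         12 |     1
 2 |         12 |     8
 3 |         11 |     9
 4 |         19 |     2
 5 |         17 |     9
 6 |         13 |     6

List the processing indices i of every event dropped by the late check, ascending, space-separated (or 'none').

i=0 t=10 v=5: → [10,16),[8,14),[6,12); WM=7
i=1 t=12 v=1: → [12,18),[10,16),[8,14); WM=9
i=2 t=12 v=8: → [12,18),[10,16),[8,14); WM=9
i=3 t=11 v=9: → [10,16),[8,14),[6,12); WM=9
i=4 t=19 v=2: → [18,24),[16,22),[14,20); WM=16; [6,12) fires=2 [8,14) fires=4 [10,16) fires=4
i=5 t=17 v=9: → [16,22),[14,20),[12,18); WM=16
i=6 t=13 v=6: DROP (t<16-2); WM=16

6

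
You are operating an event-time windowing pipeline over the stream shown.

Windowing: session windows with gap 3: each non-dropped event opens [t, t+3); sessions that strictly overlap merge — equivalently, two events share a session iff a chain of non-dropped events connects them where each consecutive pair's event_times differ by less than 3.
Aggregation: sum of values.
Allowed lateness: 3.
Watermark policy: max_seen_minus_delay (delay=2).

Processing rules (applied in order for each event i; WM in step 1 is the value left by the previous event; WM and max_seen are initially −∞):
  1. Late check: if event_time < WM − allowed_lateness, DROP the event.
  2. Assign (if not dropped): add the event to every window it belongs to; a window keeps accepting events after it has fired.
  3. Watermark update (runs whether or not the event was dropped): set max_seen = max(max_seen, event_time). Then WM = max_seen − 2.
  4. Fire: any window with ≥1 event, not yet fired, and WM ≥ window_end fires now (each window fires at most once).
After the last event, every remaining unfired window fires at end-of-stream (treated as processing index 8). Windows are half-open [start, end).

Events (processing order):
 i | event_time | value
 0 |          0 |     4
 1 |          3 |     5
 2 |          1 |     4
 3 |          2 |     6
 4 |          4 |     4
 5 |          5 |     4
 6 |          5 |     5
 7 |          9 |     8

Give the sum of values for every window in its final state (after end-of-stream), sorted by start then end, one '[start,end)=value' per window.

i=0 t=0 v=4: → [0,3); WM=-2
i=1 t=3 v=5: → [3,6); WM=1
i=2 t=1 v=4: → [0,6); WM=1
i=3 t=2 v=6: → [0,6); WM=1
i=4 t=4 v=4: → [0,7); WM=2
i=5 t=5 v=4: → [0,8); WM=3
i=6 t=5 v=5: → [0,8); WM=3
i=7 t=9 v=8: → [9,12); WM=7

[0,8)=32 [9,12)=8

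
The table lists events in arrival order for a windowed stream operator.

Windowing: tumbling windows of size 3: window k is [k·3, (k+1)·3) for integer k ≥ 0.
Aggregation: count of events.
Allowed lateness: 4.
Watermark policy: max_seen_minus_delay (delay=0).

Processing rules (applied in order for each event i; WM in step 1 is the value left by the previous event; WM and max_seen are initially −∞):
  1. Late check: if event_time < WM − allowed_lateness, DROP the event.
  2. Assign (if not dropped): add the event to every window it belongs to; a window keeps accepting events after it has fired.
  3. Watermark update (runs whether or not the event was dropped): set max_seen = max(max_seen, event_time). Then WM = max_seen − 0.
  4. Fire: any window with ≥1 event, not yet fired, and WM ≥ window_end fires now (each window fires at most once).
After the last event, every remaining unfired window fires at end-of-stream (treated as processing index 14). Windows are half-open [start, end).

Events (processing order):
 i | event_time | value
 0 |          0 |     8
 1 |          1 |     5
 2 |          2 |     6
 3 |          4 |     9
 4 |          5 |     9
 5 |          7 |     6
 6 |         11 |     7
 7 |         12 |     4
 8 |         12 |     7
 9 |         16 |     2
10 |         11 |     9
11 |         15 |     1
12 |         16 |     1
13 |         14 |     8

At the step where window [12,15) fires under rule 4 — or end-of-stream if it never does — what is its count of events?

2

i=0 t=0 v=8: → [0,3); WM=0
i=1 t=1 v=5: → [0,3); WM=1
i=2 t=2 v=6: → [0,3); WM=2
i=3 t=4 v=9: → [3,6); WM=4; [0,3) fires=3
i=4 t=5 v=9: → [3,6); WM=5
i=5 t=7 v=6: → [6,9); WM=7; [3,6) fires=2
i=6 t=11 v=7: → [9,12); WM=11; [6,9) fires=1
i=7 t=12 v=4: → [12,15); WM=12; [9,12) fires=1
i=8 t=12 v=7: → [12,15); WM=12
i=9 t=16 v=2: → [15,18); WM=16; [12,15) fires=2
i=10 t=11 v=9: DROP (t<16-4); WM=16
i=11 t=15 v=1: → [15,18); WM=16
i=12 t=16 v=1: → [15,18); WM=16
i=13 t=14 v=8: → [12,15); WM=16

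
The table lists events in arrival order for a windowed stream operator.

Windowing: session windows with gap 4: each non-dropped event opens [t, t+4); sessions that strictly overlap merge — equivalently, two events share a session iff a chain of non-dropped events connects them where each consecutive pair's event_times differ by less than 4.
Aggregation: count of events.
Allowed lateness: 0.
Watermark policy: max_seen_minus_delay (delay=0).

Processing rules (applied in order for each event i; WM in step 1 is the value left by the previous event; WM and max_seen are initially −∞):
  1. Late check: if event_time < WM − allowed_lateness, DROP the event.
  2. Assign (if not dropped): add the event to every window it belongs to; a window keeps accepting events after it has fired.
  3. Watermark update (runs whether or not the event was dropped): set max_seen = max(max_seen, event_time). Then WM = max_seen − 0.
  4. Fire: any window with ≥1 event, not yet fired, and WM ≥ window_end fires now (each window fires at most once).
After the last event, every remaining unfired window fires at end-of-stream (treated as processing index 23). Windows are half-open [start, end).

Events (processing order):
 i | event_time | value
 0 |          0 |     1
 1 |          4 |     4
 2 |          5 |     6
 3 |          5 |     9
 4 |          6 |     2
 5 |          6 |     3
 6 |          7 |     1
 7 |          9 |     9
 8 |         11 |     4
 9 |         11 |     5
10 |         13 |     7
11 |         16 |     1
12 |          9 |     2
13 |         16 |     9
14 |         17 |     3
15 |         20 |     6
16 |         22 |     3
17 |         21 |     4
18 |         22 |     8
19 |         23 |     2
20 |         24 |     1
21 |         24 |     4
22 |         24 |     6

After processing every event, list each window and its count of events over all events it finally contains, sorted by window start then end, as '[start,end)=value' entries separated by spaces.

i=0 t=0 v=1: → [0,4); WM=0
i=1 t=4 v=4: → [4,8); WM=4
i=2 t=5 v=6: → [4,9); WM=5
i=3 t=5 v=9: → [4,9); WM=5
i=4 t=6 v=2: → [4,10); WM=6
i=5 t=6 v=3: → [4,10); WM=6
i=6 t=7 v=1: → [4,11); WM=7
i=7 t=9 v=9: → [4,13); WM=9
i=8 t=11 v=4: → [4,15); WM=11
i=9 t=11 v=5: → [4,15); WM=11
i=10 t=13 v=7: → [4,17); WM=13
i=11 t=16 v=1: → [4,20); WM=16
i=12 t=9 v=2: DROP (t<16-0); WM=16
i=13 t=16 v=9: → [4,20); WM=16
i=14 t=17 v=3: → [4,21); WM=17
i=15 t=20 v=6: → [4,24); WM=20
i=16 t=22 v=3: → [4,26); WM=22
i=17 t=21 v=4: DROP (t<22-0); WM=22
i=18 t=22 v=8: → [4,26); WM=22
i=19 t=23 v=2: → [4,27); WM=23
i=20 t=24 v=1: → [4,28); WM=24
i=21 t=24 v=4: → [4,28); WM=24
i=22 t=24 v=6: → [4,28); WM=24

[0,4)=1 [4,28)=20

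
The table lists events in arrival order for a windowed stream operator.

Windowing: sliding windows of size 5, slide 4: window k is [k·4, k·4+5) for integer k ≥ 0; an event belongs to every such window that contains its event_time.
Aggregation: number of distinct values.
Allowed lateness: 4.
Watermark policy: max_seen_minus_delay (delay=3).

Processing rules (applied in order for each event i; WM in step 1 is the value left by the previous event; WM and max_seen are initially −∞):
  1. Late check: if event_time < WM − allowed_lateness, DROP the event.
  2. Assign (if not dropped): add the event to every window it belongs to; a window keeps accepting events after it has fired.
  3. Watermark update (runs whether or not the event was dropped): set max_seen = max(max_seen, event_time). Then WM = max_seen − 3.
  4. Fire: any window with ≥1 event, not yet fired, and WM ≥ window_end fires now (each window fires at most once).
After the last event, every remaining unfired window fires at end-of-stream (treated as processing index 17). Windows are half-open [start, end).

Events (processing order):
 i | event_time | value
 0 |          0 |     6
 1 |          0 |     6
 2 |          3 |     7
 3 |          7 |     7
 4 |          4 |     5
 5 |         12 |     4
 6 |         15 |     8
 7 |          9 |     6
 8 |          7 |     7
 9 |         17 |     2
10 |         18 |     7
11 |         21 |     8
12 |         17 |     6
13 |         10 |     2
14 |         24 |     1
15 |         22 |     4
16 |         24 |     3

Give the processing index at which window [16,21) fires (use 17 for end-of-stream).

14

i=0 t=0 v=6: → [0,5); WM=-3
i=1 t=0 v=6: → [0,5); WM=-3
i=2 t=3 v=7: → [0,5); WM=0
i=3 t=7 v=7: → [4,9); WM=4
i=4 t=4 v=5: → [4,9),[0,5); WM=4
i=5 t=12 v=4: → [12,17),[8,13); WM=9; [0,5) fires=3 [4,9) fires=2
i=6 t=15 v=8: → [12,17); WM=12
i=7 t=9 v=6: → [8,13); WM=12
i=8 t=7 v=7: DROP (t<12-4); WM=12
i=9 t=17 v=2: → [16,21); WM=14; [8,13) fires=2
i=10 t=18 v=7: → [16,21); WM=15
i=11 t=21 v=8: → [20,25); WM=18; [12,17) fires=2
i=12 t=17 v=6: → [16,21); WM=18
i=13 t=10 v=2: DROP (t<18-4); WM=18
i=14 t=24 v=1: → [24,29),[20,25); WM=21; [16,21) fires=3
i=15 t=22 v=4: → [20,25); WM=21
i=16 t=24 v=3: → [24,29),[20,25); WM=21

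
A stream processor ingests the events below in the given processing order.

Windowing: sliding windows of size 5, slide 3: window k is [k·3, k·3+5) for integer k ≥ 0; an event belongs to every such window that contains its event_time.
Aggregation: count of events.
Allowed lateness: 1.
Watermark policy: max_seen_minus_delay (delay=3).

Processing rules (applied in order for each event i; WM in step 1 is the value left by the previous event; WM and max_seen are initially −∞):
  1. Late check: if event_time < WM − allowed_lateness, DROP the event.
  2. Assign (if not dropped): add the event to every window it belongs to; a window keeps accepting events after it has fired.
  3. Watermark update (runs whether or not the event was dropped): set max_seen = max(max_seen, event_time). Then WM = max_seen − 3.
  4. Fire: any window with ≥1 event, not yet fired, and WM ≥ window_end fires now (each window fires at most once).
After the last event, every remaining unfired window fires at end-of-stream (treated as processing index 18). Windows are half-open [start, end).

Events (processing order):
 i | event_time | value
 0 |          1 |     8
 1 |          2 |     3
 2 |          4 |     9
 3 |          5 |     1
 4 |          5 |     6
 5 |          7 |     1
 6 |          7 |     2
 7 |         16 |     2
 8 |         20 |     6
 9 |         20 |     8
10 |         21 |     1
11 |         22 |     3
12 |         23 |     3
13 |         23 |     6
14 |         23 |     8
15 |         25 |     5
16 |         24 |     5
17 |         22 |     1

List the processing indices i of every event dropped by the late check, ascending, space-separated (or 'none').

i=0 t=1 v=8: → [0,5); WM=-2
i=1 t=2 v=3: → [0,5); WM=-1
i=2 t=4 v=9: → [3,8),[0,5); WM=1
i=3 t=5 v=1: → [3,8); WM=2
i=4 t=5 v=6: → [3,8); WM=2
i=5 t=7 v=1: → [6,11),[3,8); WM=4
i=6 t=7 v=2: → [6,11),[3,8); WM=4
i=7 t=16 v=2: → [15,20),[12,17); WM=13; [0,5) fires=3 [3,8) fires=5 [6,11) fires=2
i=8 t=20 v=6: → [18,23); WM=17; [12,17) fires=1
i=9 t=20 v=8: → [18,23); WM=17
i=10 t=21 v=1: → [21,26),[18,23); WM=18
i=11 t=22 v=3: → [21,26),[18,23); WM=19
i=12 t=23 v=3: → [21,26); WM=20; [15,20) fires=1
i=13 t=23 v=6: → [21,26); WM=20
i=14 t=23 v=8: → [21,26); WM=20
i=15 t=25 v=5: → [24,29),[21,26); WM=22
i=16 t=24 v=5: → [24,29),[21,26); WM=22
i=17 t=22 v=1: → [21,26),[18,23); WM=22

none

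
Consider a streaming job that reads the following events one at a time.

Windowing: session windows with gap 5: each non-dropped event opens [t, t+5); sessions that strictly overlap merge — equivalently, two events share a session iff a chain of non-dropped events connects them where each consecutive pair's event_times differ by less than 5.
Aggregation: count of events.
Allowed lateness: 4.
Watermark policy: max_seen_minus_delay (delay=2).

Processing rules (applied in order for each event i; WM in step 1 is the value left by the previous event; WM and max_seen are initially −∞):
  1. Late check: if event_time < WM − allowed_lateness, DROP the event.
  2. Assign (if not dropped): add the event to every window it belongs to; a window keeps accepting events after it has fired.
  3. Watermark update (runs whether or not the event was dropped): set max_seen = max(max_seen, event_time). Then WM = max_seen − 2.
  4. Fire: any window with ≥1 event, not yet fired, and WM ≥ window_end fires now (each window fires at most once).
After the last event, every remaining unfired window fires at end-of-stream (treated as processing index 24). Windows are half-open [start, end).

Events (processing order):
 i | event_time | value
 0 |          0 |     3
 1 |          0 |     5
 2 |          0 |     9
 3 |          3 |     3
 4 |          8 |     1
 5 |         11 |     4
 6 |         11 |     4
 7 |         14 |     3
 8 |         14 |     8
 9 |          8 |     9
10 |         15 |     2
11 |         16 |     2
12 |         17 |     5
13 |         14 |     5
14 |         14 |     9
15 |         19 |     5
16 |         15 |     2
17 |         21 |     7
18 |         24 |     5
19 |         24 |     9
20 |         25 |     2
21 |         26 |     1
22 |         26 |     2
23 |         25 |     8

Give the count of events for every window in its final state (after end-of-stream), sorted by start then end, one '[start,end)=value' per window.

[0,8)=4 [8,31)=20

i=0 t=0 v=3: → [0,5); WM=-2
i=1 t=0 v=5: → [0,5); WM=-2
i=2 t=0 v=9: → [0,5); WM=-2
i=3 t=3 v=3: → [0,8); WM=1
i=4 t=8 v=1: → [8,13); WM=6
i=5 t=11 v=4: → [8,16); WM=9
i=6 t=11 v=4: → [8,16); WM=9
i=7 t=14 v=3: → [8,19); WM=12
i=8 t=14 v=8: → [8,19); WM=12
i=9 t=8 v=9: → [8,19); WM=12
i=10 t=15 v=2: → [8,20); WM=13
i=11 t=16 v=2: → [8,21); WM=14
i=12 t=17 v=5: → [8,22); WM=15
i=13 t=14 v=5: → [8,22); WM=15
i=14 t=14 v=9: → [8,22); WM=15
i=15 t=19 v=5: → [8,24); WM=17
i=16 t=15 v=2: → [8,24); WM=17
i=17 t=21 v=7: → [8,26); WM=19
i=18 t=24 v=5: → [8,29); WM=22
i=19 t=24 v=9: → [8,29); WM=22
i=20 t=25 v=2: → [8,30); WM=23
i=21 t=26 v=1: → [8,31); WM=24
i=22 t=26 v=2: → [8,31); WM=24
i=23 t=25 v=8: → [8,31); WM=24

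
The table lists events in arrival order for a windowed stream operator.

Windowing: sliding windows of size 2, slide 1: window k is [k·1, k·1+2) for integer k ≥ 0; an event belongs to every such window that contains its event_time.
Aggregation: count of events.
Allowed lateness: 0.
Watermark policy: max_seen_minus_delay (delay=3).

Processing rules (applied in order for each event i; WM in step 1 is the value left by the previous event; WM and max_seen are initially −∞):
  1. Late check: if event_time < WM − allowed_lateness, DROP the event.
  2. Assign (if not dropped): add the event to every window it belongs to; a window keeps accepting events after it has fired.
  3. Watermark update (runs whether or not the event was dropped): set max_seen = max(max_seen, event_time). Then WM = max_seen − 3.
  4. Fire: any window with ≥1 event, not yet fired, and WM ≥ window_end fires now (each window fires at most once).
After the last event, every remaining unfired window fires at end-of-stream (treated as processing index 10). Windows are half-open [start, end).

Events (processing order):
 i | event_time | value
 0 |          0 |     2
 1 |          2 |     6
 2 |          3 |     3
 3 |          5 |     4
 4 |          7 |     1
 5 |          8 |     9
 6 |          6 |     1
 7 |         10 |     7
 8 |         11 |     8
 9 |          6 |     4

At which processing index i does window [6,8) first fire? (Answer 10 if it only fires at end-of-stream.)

8

i=0 t=0 v=2: → [0,2); WM=-3
i=1 t=2 v=6: → [2,4),[1,3); WM=-1
i=2 t=3 v=3: → [3,5),[2,4); WM=0
i=3 t=5 v=4: → [5,7),[4,6); WM=2; [0,2) fires=1
i=4 t=7 v=1: → [7,9),[6,8); WM=4; [1,3) fires=1 [2,4) fires=2
i=5 t=8 v=9: → [8,10),[7,9); WM=5; [3,5) fires=1
i=6 t=6 v=1: → [6,8),[5,7); WM=5
i=7 t=10 v=7: → [10,12),[9,11); WM=7; [4,6) fires=1 [5,7) fires=2
i=8 t=11 v=8: → [11,13),[10,12); WM=8; [6,8) fires=2
i=9 t=6 v=4: DROP (t<8-0); WM=8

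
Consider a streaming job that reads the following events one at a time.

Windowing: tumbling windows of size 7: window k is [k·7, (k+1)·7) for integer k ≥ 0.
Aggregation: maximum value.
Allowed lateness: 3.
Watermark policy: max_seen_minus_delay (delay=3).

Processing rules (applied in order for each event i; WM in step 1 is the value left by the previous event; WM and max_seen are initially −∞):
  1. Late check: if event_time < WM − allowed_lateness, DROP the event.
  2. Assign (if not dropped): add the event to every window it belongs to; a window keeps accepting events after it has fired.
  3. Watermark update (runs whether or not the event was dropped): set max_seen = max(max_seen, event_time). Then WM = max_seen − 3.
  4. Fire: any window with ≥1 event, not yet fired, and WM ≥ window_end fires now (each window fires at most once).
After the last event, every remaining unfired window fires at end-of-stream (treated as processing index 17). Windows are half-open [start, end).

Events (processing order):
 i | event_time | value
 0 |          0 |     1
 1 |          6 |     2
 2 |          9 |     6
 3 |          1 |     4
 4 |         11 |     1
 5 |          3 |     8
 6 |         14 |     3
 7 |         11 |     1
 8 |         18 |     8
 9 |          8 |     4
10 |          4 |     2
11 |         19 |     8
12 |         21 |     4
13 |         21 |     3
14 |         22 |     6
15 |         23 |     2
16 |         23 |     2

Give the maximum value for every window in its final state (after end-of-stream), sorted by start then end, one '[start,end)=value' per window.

[0,7)=2 [7,14)=6 [14,21)=8 [21,28)=6

i=0 t=0 v=1: → [0,7); WM=-3
i=1 t=6 v=2: → [0,7); WM=3
i=2 t=9 v=6: → [7,14); WM=6
i=3 t=1 v=4: DROP (t<6-3); WM=6
i=4 t=11 v=1: → [7,14); WM=8; [0,7) fires=2
i=5 t=3 v=8: DROP (t<8-3); WM=8
i=6 t=14 v=3: → [14,21); WM=11
i=7 t=11 v=1: → [7,14); WM=11
i=8 t=18 v=8: → [14,21); WM=15; [7,14) fires=6
i=9 t=8 v=4: DROP (t<15-3); WM=15
i=10 t=4 v=2: DROP (t<15-3); WM=15
i=11 t=19 v=8: → [14,21); WM=16
i=12 t=21 v=4: → [21,28); WM=18
i=13 t=21 v=3: → [21,28); WM=18
i=14 t=22 v=6: → [21,28); WM=19
i=15 t=23 v=2: → [21,28); WM=20
i=16 t=23 v=2: → [21,28); WM=20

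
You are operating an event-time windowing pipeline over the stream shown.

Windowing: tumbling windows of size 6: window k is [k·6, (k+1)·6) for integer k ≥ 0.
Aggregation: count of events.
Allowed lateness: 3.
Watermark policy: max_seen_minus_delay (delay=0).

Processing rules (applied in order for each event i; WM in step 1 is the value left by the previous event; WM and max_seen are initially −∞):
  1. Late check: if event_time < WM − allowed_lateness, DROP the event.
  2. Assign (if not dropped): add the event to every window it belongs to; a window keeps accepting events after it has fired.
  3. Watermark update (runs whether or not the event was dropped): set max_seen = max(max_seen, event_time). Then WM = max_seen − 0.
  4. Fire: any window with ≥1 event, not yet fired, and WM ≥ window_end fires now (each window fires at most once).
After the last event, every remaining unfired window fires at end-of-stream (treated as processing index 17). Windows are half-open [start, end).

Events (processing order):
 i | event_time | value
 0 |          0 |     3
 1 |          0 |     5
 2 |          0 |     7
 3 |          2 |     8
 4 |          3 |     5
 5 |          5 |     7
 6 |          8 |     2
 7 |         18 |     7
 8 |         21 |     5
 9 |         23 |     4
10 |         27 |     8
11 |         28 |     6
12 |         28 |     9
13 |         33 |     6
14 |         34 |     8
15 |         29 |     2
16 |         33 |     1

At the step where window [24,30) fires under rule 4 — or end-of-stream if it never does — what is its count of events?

i=0 t=0 v=3: → [0,6); WM=0
i=1 t=0 v=5: → [0,6); WM=0
i=2 t=0 v=7: → [0,6); WM=0
i=3 t=2 v=8: → [0,6); WM=2
i=4 t=3 v=5: → [0,6); WM=3
i=5 t=5 v=7: → [0,6); WM=5
i=6 t=8 v=2: → [6,12); WM=8; [0,6) fires=6
i=7 t=18 v=7: → [18,24); WM=18; [6,12) fires=1
i=8 t=21 v=5: → [18,24); WM=21
i=9 t=23 v=4: → [18,24); WM=23
i=10 t=27 v=8: → [24,30); WM=27; [18,24) fires=3
i=11 t=28 v=6: → [24,30); WM=28
i=12 t=28 v=9: → [24,30); WM=28
i=13 t=33 v=6: → [30,36); WM=33; [24,30) fires=3
i=14 t=34 v=8: → [30,36); WM=34
i=15 t=29 v=2: DROP (t<34-3); WM=34
i=16 t=33 v=1: → [30,36); WM=34

3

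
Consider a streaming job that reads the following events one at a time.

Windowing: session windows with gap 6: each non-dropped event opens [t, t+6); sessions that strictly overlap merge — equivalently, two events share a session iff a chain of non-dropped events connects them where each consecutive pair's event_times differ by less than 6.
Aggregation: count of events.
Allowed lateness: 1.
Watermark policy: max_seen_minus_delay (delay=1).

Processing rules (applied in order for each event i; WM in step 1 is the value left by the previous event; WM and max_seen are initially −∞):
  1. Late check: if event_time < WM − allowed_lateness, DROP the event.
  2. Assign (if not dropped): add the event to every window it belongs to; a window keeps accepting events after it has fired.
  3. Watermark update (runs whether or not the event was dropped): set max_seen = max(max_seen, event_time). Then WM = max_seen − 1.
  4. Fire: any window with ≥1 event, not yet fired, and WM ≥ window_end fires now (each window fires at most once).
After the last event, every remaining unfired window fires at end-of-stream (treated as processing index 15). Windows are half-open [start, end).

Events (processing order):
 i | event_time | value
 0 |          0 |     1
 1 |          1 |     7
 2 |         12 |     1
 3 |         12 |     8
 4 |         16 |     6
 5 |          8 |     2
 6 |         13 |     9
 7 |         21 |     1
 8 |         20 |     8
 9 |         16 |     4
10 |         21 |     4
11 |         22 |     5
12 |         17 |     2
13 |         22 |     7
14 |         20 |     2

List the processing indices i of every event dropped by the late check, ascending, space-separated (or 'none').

i=0 t=0 v=1: → [0,6); WM=-1
i=1 t=1 v=7: → [0,7); WM=0
i=2 t=12 v=1: → [12,18); WM=11
i=3 t=12 v=8: → [12,18); WM=11
i=4 t=16 v=6: → [12,22); WM=15
i=5 t=8 v=2: DROP (t<15-1); WM=15
i=6 t=13 v=9: DROP (t<15-1); WM=15
i=7 t=21 v=1: → [12,27); WM=20
i=8 t=20 v=8: → [12,27); WM=20
i=9 t=16 v=4: DROP (t<20-1); WM=20
i=10 t=21 v=4: → [12,27); WM=20
i=11 t=22 v=5: → [12,28); WM=21
i=12 t=17 v=2: DROP (t<21-1); WM=21
i=13 t=22 v=7: → [12,28); WM=21
i=14 t=20 v=2: → [12,28); WM=21

5 6 9 12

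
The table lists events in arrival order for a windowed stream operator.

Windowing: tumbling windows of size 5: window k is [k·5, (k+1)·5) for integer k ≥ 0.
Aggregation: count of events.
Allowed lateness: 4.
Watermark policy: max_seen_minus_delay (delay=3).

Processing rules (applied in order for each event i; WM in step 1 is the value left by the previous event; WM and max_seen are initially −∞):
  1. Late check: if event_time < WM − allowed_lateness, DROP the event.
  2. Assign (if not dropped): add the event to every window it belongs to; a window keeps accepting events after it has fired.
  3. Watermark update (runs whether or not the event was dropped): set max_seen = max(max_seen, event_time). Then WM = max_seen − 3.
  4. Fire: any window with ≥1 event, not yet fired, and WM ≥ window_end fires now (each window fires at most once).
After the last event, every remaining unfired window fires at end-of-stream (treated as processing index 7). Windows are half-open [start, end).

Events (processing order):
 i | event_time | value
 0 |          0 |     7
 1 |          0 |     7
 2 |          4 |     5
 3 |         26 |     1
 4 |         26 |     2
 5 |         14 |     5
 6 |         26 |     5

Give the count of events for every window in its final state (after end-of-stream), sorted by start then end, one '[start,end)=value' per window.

[0,5)=3 [25,30)=3

i=0 t=0 v=7: → [0,5); WM=-3
i=1 t=0 v=7: → [0,5); WM=-3
i=2 t=4 v=5: → [0,5); WM=1
i=3 t=26 v=1: → [25,30); WM=23; [0,5) fires=3
i=4 t=26 v=2: → [25,30); WM=23
i=5 t=14 v=5: DROP (t<23-4); WM=23
i=6 t=26 v=5: → [25,30); WM=23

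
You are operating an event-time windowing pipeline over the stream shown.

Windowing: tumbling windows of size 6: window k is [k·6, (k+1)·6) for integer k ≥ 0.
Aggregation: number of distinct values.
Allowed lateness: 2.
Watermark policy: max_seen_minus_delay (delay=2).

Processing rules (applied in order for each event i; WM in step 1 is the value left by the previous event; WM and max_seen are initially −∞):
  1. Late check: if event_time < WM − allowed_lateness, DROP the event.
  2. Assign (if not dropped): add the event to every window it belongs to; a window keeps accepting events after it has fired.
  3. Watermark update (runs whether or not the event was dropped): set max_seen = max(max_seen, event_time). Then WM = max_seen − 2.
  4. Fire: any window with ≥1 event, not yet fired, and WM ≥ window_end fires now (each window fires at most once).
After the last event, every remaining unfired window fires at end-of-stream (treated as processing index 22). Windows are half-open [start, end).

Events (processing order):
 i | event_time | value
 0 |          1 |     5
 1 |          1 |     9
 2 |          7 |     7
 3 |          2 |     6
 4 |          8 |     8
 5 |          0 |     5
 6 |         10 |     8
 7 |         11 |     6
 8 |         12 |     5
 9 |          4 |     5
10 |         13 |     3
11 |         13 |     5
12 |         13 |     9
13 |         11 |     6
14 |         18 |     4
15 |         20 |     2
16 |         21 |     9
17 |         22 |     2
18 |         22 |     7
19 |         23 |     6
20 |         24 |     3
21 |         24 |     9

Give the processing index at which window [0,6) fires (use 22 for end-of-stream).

4

i=0 t=1 v=5: → [0,6); WM=-1
i=1 t=1 v=9: → [0,6); WM=-1
i=2 t=7 v=7: → [6,12); WM=5
i=3 t=2 v=6: DROP (t<5-2); WM=5
i=4 t=8 v=8: → [6,12); WM=6; [0,6) fires=2
i=5 t=0 v=5: DROP (t<6-2); WM=6
i=6 t=10 v=8: → [6,12); WM=8
i=7 t=11 v=6: → [6,12); WM=9
i=8 t=12 v=5: → [12,18); WM=10
i=9 t=4 v=5: DROP (t<10-2); WM=10
i=10 t=13 v=3: → [12,18); WM=11
i=11 t=13 v=5: → [12,18); WM=11
i=12 t=13 v=9: → [12,18); WM=11
i=13 t=11 v=6: → [6,12); WM=11
i=14 t=18 v=4: → [18,24); WM=16; [6,12) fires=3
i=15 t=20 v=2: → [18,24); WM=18; [12,18) fires=3
i=16 t=21 v=9: → [18,24); WM=19
i=17 t=22 v=2: → [18,24); WM=20
i=18 t=22 v=7: → [18,24); WM=20
i=19 t=23 v=6: → [18,24); WM=21
i=20 t=24 v=3: → [24,30); WM=22
i=21 t=24 v=9: → [24,30); WM=22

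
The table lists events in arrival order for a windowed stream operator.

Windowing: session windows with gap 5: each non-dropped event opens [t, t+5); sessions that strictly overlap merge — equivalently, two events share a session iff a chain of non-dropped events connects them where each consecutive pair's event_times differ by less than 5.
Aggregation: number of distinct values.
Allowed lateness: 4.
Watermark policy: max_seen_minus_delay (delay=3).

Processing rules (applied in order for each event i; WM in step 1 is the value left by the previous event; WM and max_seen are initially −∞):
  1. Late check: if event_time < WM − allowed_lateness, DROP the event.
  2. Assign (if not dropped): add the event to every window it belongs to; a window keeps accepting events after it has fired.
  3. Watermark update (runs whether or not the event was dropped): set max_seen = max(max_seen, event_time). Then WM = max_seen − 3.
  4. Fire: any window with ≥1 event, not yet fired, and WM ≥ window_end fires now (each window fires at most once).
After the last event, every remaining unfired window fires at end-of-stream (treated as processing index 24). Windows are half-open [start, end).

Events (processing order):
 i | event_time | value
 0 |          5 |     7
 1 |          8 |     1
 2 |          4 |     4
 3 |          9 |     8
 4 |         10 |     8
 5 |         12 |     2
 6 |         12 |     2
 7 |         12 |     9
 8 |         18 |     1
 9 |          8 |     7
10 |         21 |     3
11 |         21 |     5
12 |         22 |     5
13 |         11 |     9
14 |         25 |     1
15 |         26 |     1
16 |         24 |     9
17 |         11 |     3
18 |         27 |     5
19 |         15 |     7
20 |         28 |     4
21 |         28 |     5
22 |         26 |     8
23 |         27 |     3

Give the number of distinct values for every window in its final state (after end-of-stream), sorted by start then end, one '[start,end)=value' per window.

i=0 t=5 v=7: → [5,10); WM=2
i=1 t=8 v=1: → [5,13); WM=5
i=2 t=4 v=4: → [4,13); WM=5
i=3 t=9 v=8: → [4,14); WM=6
i=4 t=10 v=8: → [4,15); WM=7
i=5 t=12 v=2: → [4,17); WM=9
i=6 t=12 v=2: → [4,17); WM=9
i=7 t=12 v=9: → [4,17); WM=9
i=8 t=18 v=1: → [18,23); WM=15
i=9 t=8 v=7: DROP (t<15-4); WM=15
i=10 t=21 v=3: → [18,26); WM=18
i=11 t=21 v=5: → [18,26); WM=18
i=12 t=22 v=5: → [18,27); WM=19
i=13 t=11 v=9: DROP (t<19-4); WM=19
i=14 t=25 v=1: → [18,30); WM=22
i=15 t=26 v=1: → [18,31); WM=23
i=16 t=24 v=9: → [18,31); WM=23
i=17 t=11 v=3: DROP (t<23-4); WM=23
i=18 t=27 v=5: → [18,32); WM=24
i=19 t=15 v=7: DROP (t<24-4); WM=24
i=20 t=28 v=4: → [18,33); WM=25
i=21 t=28 v=5: → [18,33); WM=25
i=22 t=26 v=8: → [18,33); WM=25
i=23 t=27 v=3: → [18,33); WM=25

[4,17)=6 [18,33)=6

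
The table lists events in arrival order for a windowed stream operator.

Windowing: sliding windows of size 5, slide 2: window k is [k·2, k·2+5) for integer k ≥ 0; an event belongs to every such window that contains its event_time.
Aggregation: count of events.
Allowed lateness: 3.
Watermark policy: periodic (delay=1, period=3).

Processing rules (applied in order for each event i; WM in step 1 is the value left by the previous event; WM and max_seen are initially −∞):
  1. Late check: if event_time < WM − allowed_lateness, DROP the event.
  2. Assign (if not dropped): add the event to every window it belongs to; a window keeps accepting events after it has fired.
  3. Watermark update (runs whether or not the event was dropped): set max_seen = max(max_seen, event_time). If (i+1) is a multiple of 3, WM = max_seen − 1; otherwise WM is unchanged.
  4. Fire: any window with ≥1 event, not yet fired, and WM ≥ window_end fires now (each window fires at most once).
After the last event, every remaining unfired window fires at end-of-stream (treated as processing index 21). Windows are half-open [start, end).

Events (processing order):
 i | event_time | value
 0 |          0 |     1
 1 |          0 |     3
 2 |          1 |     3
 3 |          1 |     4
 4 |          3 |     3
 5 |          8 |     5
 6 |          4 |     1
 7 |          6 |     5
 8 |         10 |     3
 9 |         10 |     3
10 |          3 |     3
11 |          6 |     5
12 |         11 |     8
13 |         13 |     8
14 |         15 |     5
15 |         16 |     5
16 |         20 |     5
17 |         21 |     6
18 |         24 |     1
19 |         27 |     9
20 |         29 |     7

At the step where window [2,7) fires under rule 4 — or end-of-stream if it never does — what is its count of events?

i=0 t=0 v=1: → [0,5); WM=−∞
i=1 t=0 v=3: → [0,5); WM=−∞
i=2 t=1 v=3: → [0,5); WM=0
i=3 t=1 v=4: → [0,5); WM=0
i=4 t=3 v=3: → [2,7),[0,5); WM=0
i=5 t=8 v=5: → [8,13),[6,11),[4,9); WM=7; [0,5) fires=5 [2,7) fires=1
i=6 t=4 v=1: → [4,9),[2,7),[0,5); WM=7
i=7 t=6 v=5: → [6,11),[4,9),[2,7); WM=7
i=8 t=10 v=3: → [10,15),[8,13),[6,11); WM=9; [4,9) fires=3
i=9 t=10 v=3: → [10,15),[8,13),[6,11); WM=9
i=10 t=3 v=3: DROP (t<9-3); WM=9
i=11 t=6 v=5: → [6,11),[4,9),[2,7); WM=9
i=12 t=11 v=8: → [10,15),[8,13); WM=9
i=13 t=13 v=8: → [12,17),[10,15); WM=9
i=14 t=15 v=5: → [14,19),[12,17); WM=14; [6,11) fires=5 [8,13) fires=4
i=15 t=16 v=5: → [16,21),[14,19),[12,17); WM=14
i=16 t=20 v=5: → [20,25),[18,23),[16,21); WM=14
i=17 t=21 v=6: → [20,25),[18,23); WM=20; [10,15) fires=4 [12,17) fires=3 [14,19) fires=2
i=18 t=24 v=1: → [24,29),[22,27),[20,25); WM=20
i=19 t=27 v=9: → [26,31),[24,29); WM=20
i=20 t=29 v=7: → [28,33),[26,31); WM=28; [16,21) fires=2 [18,23) fires=2 [20,25) fires=3 [22,27) fires=1

1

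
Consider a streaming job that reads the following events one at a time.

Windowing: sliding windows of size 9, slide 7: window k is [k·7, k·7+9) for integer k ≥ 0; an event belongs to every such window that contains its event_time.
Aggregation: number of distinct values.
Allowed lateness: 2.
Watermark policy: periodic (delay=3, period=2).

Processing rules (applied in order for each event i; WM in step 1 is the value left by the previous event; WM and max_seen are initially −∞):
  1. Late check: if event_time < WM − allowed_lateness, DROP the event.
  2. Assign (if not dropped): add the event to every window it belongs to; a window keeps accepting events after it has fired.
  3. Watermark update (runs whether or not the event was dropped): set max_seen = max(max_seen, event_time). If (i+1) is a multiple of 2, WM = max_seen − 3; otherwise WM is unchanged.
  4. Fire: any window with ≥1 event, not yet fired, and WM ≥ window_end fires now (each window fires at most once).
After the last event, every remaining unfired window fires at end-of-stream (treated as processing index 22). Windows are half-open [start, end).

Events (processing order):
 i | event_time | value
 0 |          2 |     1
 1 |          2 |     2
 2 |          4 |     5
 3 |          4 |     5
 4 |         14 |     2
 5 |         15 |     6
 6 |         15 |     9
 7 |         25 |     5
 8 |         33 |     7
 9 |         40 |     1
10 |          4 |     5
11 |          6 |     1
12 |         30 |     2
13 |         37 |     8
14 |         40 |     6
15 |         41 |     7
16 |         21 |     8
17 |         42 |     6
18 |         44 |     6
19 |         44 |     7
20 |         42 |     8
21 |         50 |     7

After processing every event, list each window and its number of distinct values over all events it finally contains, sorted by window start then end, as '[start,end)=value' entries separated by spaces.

i=0 t=2 v=1: → [0,9); WM=−∞
i=1 t=2 v=2: → [0,9); WM=-1
i=2 t=4 v=5: → [0,9); WM=-1
i=3 t=4 v=5: → [0,9); WM=1
i=4 t=14 v=2: → [14,23),[7,16); WM=1
i=5 t=15 v=6: → [14,23),[7,16); WM=12; [0,9) fires=3
i=6 t=15 v=9: → [14,23),[7,16); WM=12
i=7 t=25 v=5: → [21,30); WM=22; [7,16) fires=3
i=8 t=33 v=7: → [28,37); WM=22
i=9 t=40 v=1: → [35,44); WM=37; [14,23) fires=3 [21,30) fires=1 [28,37) fires=1
i=10 t=4 v=5: DROP (t<37-2); WM=37
i=11 t=6 v=1: DROP (t<37-2); WM=37
i=12 t=30 v=2: DROP (t<37-2); WM=37
i=13 t=37 v=8: → [35,44); WM=37
i=14 t=40 v=6: → [35,44); WM=37
i=15 t=41 v=7: → [35,44); WM=38
i=16 t=21 v=8: DROP (t<38-2); WM=38
i=17 t=42 v=6: → [42,51),[35,44); WM=39
i=18 t=44 v=6: → [42,51); WM=39
i=19 t=44 v=7: → [42,51); WM=41
i=20 t=42 v=8: → [42,51),[35,44); WM=41
i=21 t=50 v=7: → [49,58),[42,51); WM=47; [35,44) fires=4

[0,9)=3 [7,16)=3 [14,23)=3 [21,30)=1 [28,37)=1 [35,44)=4 [42,51)=3 [49,58)=1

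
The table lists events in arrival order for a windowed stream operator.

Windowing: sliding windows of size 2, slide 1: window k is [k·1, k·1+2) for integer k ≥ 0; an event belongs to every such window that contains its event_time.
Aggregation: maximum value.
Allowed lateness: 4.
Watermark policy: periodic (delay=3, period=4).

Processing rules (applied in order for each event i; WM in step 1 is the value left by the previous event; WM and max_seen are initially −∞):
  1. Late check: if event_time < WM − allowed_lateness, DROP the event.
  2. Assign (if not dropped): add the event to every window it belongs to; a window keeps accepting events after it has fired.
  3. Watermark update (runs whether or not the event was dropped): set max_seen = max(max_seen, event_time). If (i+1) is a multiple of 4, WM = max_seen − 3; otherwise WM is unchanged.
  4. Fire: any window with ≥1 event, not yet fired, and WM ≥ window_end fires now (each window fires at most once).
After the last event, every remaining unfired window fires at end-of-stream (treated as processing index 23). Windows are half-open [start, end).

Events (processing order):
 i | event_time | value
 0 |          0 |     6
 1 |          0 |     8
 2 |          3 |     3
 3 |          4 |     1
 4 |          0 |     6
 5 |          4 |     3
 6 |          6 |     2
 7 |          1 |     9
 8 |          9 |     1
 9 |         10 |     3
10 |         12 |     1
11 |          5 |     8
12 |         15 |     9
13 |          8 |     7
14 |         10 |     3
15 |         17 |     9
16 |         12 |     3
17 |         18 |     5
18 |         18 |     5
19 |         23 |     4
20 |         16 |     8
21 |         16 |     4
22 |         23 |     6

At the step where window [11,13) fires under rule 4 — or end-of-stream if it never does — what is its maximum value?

1

i=0 t=0 v=6: → [0,2); WM=−∞
i=1 t=0 v=8: → [0,2); WM=−∞
i=2 t=3 v=3: → [3,5),[2,4); WM=−∞
i=3 t=4 v=1: → [4,6),[3,5); WM=1
i=4 t=0 v=6: → [0,2); WM=1
i=5 t=4 v=3: → [4,6),[3,5); WM=1
i=6 t=6 v=2: → [6,8),[5,7); WM=1
i=7 t=1 v=9: → [1,3),[0,2); WM=3; [0,2) fires=9 [1,3) fires=9
i=8 t=9 v=1: → [9,11),[8,10); WM=3
i=9 t=10 v=3: → [10,12),[9,11); WM=3
i=10 t=12 v=1: → [12,14),[11,13); WM=3
i=11 t=5 v=8: → [5,7),[4,6); WM=9; [2,4) fires=3 [3,5) fires=3 [4,6) fires=8 [5,7) fires=8 [6,8) fires=2
i=12 t=15 v=9: → [15,17),[14,16); WM=9
i=13 t=8 v=7: → [8,10),[7,9); WM=9; [7,9) fires=7
i=14 t=10 v=3: → [10,12),[9,11); WM=9
i=15 t=17 v=9: → [17,19),[16,18); WM=14; [8,10) fires=7 [9,11) fires=3 [10,12) fires=3 [11,13) fires=1 [12,14) fires=1
i=16 t=12 v=3: → [12,14),[11,13); WM=14
i=17 t=18 v=5: → [18,20),[17,19); WM=14
i=18 t=18 v=5: → [18,20),[17,19); WM=14
i=19 t=23 v=4: → [23,25),[22,24); WM=20; [14,16) fires=9 [15,17) fires=9 [16,18) fires=9 [17,19) fires=9 [18,20) fires=5
i=20 t=16 v=8: → [16,18),[15,17); WM=20
i=21 t=16 v=4: → [16,18),[15,17); WM=20
i=22 t=23 v=6: → [23,25),[22,24); WM=20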